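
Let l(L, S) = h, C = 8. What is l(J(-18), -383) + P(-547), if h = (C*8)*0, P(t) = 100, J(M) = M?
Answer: 100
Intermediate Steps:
h = 0 (h = (8*8)*0 = 64*0 = 0)
l(L, S) = 0
l(J(-18), -383) + P(-547) = 0 + 100 = 100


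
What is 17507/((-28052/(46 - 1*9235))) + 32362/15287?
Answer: 2460155377025/428830924 ≈ 5736.9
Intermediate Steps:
17507/((-28052/(46 - 1*9235))) + 32362/15287 = 17507/((-28052/(46 - 9235))) + 32362*(1/15287) = 17507/((-28052/(-9189))) + 32362/15287 = 17507/((-28052*(-1/9189))) + 32362/15287 = 17507/(28052/9189) + 32362/15287 = 17507*(9189/28052) + 32362/15287 = 160871823/28052 + 32362/15287 = 2460155377025/428830924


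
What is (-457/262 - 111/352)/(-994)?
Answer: 94973/45835328 ≈ 0.0020720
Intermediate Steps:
(-457/262 - 111/352)/(-994) = (-457*1/262 - 111*1/352)*(-1/994) = (-457/262 - 111/352)*(-1/994) = -94973/46112*(-1/994) = 94973/45835328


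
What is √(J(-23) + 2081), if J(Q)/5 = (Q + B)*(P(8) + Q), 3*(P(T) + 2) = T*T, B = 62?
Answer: √1366 ≈ 36.959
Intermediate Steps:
P(T) = -2 + T²/3 (P(T) = -2 + (T*T)/3 = -2 + T²/3)
J(Q) = 5*(62 + Q)*(58/3 + Q) (J(Q) = 5*((Q + 62)*((-2 + (⅓)*8²) + Q)) = 5*((62 + Q)*((-2 + (⅓)*64) + Q)) = 5*((62 + Q)*((-2 + 64/3) + Q)) = 5*((62 + Q)*(58/3 + Q)) = 5*(62 + Q)*(58/3 + Q))
√(J(-23) + 2081) = √((17980/3 + 5*(-23)² + (1220/3)*(-23)) + 2081) = √((17980/3 + 5*529 - 28060/3) + 2081) = √((17980/3 + 2645 - 28060/3) + 2081) = √(-715 + 2081) = √1366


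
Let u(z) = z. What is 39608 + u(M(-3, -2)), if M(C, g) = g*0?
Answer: 39608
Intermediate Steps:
M(C, g) = 0
39608 + u(M(-3, -2)) = 39608 + 0 = 39608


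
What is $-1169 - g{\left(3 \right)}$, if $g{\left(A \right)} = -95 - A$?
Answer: $-1071$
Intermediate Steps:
$-1169 - g{\left(3 \right)} = -1169 - \left(-95 - 3\right) = -1169 - -98 = -1169 + 98 = -1071$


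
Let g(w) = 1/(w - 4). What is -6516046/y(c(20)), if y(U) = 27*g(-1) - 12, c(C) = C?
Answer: 32580230/87 ≈ 3.7449e+5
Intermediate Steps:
g(w) = 1/(-4 + w)
y(U) = -87/5 (y(U) = 27/(-4 - 1) - 12 = 27/(-5) - 12 = 27*(-1/5) - 12 = -27/5 - 12 = -87/5)
-6516046/y(c(20)) = -6516046/(-87/5) = -6516046*(-5/87) = 32580230/87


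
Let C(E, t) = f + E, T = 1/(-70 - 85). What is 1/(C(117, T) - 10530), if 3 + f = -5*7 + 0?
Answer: -1/10451 ≈ -9.5685e-5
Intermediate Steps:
T = -1/155 (T = 1/(-155) = -1/155 ≈ -0.0064516)
f = -38 (f = -3 + (-5*7 + 0) = -3 + (-35 + 0) = -3 - 35 = -38)
C(E, t) = -38 + E
1/(C(117, T) - 10530) = 1/((-38 + 117) - 10530) = 1/(79 - 10530) = 1/(-10451) = -1/10451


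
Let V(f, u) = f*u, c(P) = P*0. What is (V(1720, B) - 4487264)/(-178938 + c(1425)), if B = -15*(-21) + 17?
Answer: 217568/9941 ≈ 21.886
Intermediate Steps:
c(P) = 0
B = 332 (B = 315 + 17 = 332)
(V(1720, B) - 4487264)/(-178938 + c(1425)) = (1720*332 - 4487264)/(-178938 + 0) = (571040 - 4487264)/(-178938) = -3916224*(-1/178938) = 217568/9941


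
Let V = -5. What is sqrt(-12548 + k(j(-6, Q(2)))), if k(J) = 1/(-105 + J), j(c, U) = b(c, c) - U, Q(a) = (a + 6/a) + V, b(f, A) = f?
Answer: I*sqrt(154604019)/111 ≈ 112.02*I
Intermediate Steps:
Q(a) = -5 + a + 6/a (Q(a) = (a + 6/a) - 5 = -5 + a + 6/a)
j(c, U) = c - U
sqrt(-12548 + k(j(-6, Q(2)))) = sqrt(-12548 + 1/(-105 + (-6 - (-5 + 2 + 6/2)))) = sqrt(-12548 + 1/(-105 + (-6 - (-5 + 2 + 6*(1/2))))) = sqrt(-12548 + 1/(-105 + (-6 - (-5 + 2 + 3)))) = sqrt(-12548 + 1/(-105 + (-6 - 1*0))) = sqrt(-12548 + 1/(-105 + (-6 + 0))) = sqrt(-12548 + 1/(-105 - 6)) = sqrt(-12548 + 1/(-111)) = sqrt(-12548 - 1/111) = sqrt(-1392829/111) = I*sqrt(154604019)/111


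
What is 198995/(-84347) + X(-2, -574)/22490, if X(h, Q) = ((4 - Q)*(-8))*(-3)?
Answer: -1652667983/948482015 ≈ -1.7424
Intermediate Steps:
X(h, Q) = 96 - 24*Q (X(h, Q) = (-32 + 8*Q)*(-3) = 96 - 24*Q)
198995/(-84347) + X(-2, -574)/22490 = 198995/(-84347) + (96 - 24*(-574))/22490 = 198995*(-1/84347) + (96 + 13776)*(1/22490) = -198995/84347 + 13872*(1/22490) = -198995/84347 + 6936/11245 = -1652667983/948482015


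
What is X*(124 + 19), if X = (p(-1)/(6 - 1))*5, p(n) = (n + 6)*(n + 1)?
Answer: 0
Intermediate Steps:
p(n) = (1 + n)*(6 + n) (p(n) = (6 + n)*(1 + n) = (1 + n)*(6 + n))
X = 0 (X = ((6 + (-1)² + 7*(-1))/(6 - 1))*5 = ((6 + 1 - 7)/5)*5 = (0*(⅕))*5 = 0*5 = 0)
X*(124 + 19) = 0*(124 + 19) = 0*143 = 0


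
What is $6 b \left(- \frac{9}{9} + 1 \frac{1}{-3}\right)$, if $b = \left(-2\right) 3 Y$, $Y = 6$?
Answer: $288$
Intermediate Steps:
$b = -36$ ($b = \left(-2\right) 3 \cdot 6 = \left(-6\right) 6 = -36$)
$6 b \left(- \frac{9}{9} + 1 \frac{1}{-3}\right) = 6 \left(-36\right) \left(- \frac{9}{9} + 1 \frac{1}{-3}\right) = - 216 \left(\left(-9\right) \frac{1}{9} + 1 \left(- \frac{1}{3}\right)\right) = - 216 \left(-1 - \frac{1}{3}\right) = \left(-216\right) \left(- \frac{4}{3}\right) = 288$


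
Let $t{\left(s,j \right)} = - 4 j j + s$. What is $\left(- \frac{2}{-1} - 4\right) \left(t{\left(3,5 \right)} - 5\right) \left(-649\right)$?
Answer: $-132396$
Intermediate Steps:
$t{\left(s,j \right)} = s - 4 j^{2}$ ($t{\left(s,j \right)} = - 4 j^{2} + s = s - 4 j^{2}$)
$\left(- \frac{2}{-1} - 4\right) \left(t{\left(3,5 \right)} - 5\right) \left(-649\right) = \left(- \frac{2}{-1} - 4\right) \left(\left(3 - 4 \cdot 5^{2}\right) - 5\right) \left(-649\right) = \left(\left(-2\right) \left(-1\right) - 4\right) \left(\left(3 - 100\right) - 5\right) \left(-649\right) = \left(2 - 4\right) \left(\left(3 - 100\right) - 5\right) \left(-649\right) = - 2 \left(-97 - 5\right) \left(-649\right) = \left(-2\right) \left(-102\right) \left(-649\right) = 204 \left(-649\right) = -132396$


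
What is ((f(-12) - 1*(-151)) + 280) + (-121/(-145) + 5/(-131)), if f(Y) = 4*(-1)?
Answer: 8125991/18995 ≈ 427.80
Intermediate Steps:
f(Y) = -4
((f(-12) - 1*(-151)) + 280) + (-121/(-145) + 5/(-131)) = ((-4 - 1*(-151)) + 280) + (-121/(-145) + 5/(-131)) = ((-4 + 151) + 280) + (-121*(-1/145) + 5*(-1/131)) = (147 + 280) + (121/145 - 5/131) = 427 + 15126/18995 = 8125991/18995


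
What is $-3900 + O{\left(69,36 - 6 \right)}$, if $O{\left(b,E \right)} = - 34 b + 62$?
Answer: $-6184$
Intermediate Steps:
$O{\left(b,E \right)} = 62 - 34 b$
$-3900 + O{\left(69,36 - 6 \right)} = -3900 + \left(62 - 2346\right) = -3900 - 2284 = -6184$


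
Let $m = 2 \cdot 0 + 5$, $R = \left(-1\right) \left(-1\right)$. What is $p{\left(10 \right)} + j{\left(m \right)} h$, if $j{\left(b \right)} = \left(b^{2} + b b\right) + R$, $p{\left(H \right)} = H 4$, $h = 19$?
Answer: $1009$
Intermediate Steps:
$R = 1$
$m = 5$ ($m = 0 + 5 = 5$)
$p{\left(H \right)} = 4 H$
$j{\left(b \right)} = 1 + 2 b^{2}$ ($j{\left(b \right)} = \left(b^{2} + b b\right) + 1 = \left(b^{2} + b^{2}\right) + 1 = 2 b^{2} + 1 = 1 + 2 b^{2}$)
$p{\left(10 \right)} + j{\left(m \right)} h = 4 \cdot 10 + \left(1 + 2 \cdot 5^{2}\right) 19 = 40 + \left(1 + 2 \cdot 25\right) 19 = 40 + \left(1 + 50\right) 19 = 40 + 51 \cdot 19 = 40 + 969 = 1009$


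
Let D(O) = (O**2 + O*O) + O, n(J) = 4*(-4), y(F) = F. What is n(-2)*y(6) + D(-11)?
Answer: 135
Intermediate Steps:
n(J) = -16
D(O) = O + 2*O**2 (D(O) = (O**2 + O**2) + O = 2*O**2 + O = O + 2*O**2)
n(-2)*y(6) + D(-11) = -16*6 - 11*(1 + 2*(-11)) = -96 - 11*(1 - 22) = -96 - 11*(-21) = -96 + 231 = 135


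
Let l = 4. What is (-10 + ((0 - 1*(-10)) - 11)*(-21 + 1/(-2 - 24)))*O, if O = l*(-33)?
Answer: -18942/13 ≈ -1457.1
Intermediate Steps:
O = -132 (O = 4*(-33) = -132)
(-10 + ((0 - 1*(-10)) - 11)*(-21 + 1/(-2 - 24)))*O = (-10 + ((0 - 1*(-10)) - 11)*(-21 + 1/(-2 - 24)))*(-132) = (-10 + ((0 + 10) - 11)*(-21 + 1/(-26)))*(-132) = (-10 + (10 - 11)*(-21 - 1/26))*(-132) = (-10 - 1*(-547/26))*(-132) = (-10 + 547/26)*(-132) = (287/26)*(-132) = -18942/13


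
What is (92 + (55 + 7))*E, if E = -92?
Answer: -14168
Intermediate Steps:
(92 + (55 + 7))*E = (92 + (55 + 7))*(-92) = (92 + 62)*(-92) = 154*(-92) = -14168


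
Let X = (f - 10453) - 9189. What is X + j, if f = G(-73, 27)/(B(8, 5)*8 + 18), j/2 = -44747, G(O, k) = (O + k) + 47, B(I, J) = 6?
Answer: -7202975/66 ≈ -1.0914e+5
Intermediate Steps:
G(O, k) = 47 + O + k
j = -89494 (j = 2*(-44747) = -89494)
f = 1/66 (f = (47 - 73 + 27)/(6*8 + 18) = 1/(48 + 18) = 1/66 ≈ 0.015152)
X = -1296371/66 (X = (1/66 - 10453) - 9189 = -689897/66 - 9189 = -1296371/66 ≈ -19642.)
X + j = -1296371/66 - 89494 = -7202975/66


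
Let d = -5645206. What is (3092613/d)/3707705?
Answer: -3092613/20930758512230 ≈ -1.4775e-7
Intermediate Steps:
(3092613/d)/3707705 = (3092613/(-5645206))/3707705 = (3092613*(-1/5645206))*(1/3707705) = -3092613/5645206*1/3707705 = -3092613/20930758512230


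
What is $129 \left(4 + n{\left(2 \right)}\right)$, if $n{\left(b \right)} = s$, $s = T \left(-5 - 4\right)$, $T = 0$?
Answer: $516$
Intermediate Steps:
$s = 0$ ($s = 0 \left(-5 - 4\right) = 0 \left(-9\right) = 0$)
$n{\left(b \right)} = 0$
$129 \left(4 + n{\left(2 \right)}\right) = 129 \left(4 + 0\right) = 129 \cdot 4 = 516$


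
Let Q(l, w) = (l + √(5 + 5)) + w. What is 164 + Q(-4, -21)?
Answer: 139 + √10 ≈ 142.16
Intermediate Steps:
Q(l, w) = l + w + √10 (Q(l, w) = (l + √10) + w = l + w + √10)
164 + Q(-4, -21) = 164 + (-4 - 21 + √10) = 164 + (-25 + √10) = 139 + √10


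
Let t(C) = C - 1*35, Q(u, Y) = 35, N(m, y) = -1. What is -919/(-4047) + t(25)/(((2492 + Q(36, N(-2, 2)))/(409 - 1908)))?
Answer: 3315097/538251 ≈ 6.1590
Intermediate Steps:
t(C) = -35 + C (t(C) = C - 35 = -35 + C)
-919/(-4047) + t(25)/(((2492 + Q(36, N(-2, 2)))/(409 - 1908))) = -919/(-4047) + (-35 + 25)/(((2492 + 35)/(409 - 1908))) = -919*(-1/4047) - 10/(2527/(-1499)) = 919/4047 - 10/(2527*(-1/1499)) = 919/4047 - 10/(-2527/1499) = 919/4047 - 10*(-1499/2527) = 919/4047 + 14990/2527 = 3315097/538251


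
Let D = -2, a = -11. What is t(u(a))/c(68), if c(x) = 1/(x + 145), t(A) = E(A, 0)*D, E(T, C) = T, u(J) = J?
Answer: 4686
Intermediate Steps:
t(A) = -2*A (t(A) = A*(-2) = -2*A)
c(x) = 1/(145 + x)
t(u(a))/c(68) = (-2*(-11))/(1/(145 + 68)) = 22/(1/213) = 22*213 = 4686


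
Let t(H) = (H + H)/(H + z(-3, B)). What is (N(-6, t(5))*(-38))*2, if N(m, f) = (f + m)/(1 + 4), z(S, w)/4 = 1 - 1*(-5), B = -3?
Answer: 12464/145 ≈ 85.959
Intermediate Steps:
z(S, w) = 24 (z(S, w) = 4*(1 - 1*(-5)) = 4*(1 + 5) = 4*6 = 24)
t(H) = 2*H/(24 + H) (t(H) = (H + H)/(H + 24) = (2*H)/(24 + H) = 2*H/(24 + H))
N(m, f) = f/5 + m/5 (N(m, f) = (f + m)/5 = (f + m)*(⅕) = f/5 + m/5)
(N(-6, t(5))*(-38))*2 = (((2*5/(24 + 5))/5 + (⅕)*(-6))*(-38))*2 = (((2*5/29)/5 - 6/5)*(-38))*2 = (((2*5*(1/29))/5 - 6/5)*(-38))*2 = (((⅕)*(10/29) - 6/5)*(-38))*2 = ((2/29 - 6/5)*(-38))*2 = -164/145*(-38)*2 = (6232/145)*2 = 12464/145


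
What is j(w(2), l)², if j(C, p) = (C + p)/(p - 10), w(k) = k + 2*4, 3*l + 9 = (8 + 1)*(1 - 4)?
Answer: 1/121 ≈ 0.0082645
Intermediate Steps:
l = -12 (l = -3 + ((8 + 1)*(1 - 4))/3 = -3 + (9*(-3))/3 = -3 + (⅓)*(-27) = -3 - 9 = -12)
w(k) = 8 + k (w(k) = k + 8 = 8 + k)
j(C, p) = (C + p)/(-10 + p)
j(w(2), l)² = (((8 + 2) - 12)/(-10 - 12))² = ((10 - 12)/(-22))² = (-1/22*(-2))² = (1/11)² = 1/121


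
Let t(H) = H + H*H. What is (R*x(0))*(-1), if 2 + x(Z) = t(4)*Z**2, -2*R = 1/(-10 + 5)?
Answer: 1/5 ≈ 0.20000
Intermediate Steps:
R = 1/10 (R = -1/(2*(-10 + 5)) = -1/2/(-5) = -1/2*(-1/5) = 1/10 ≈ 0.10000)
t(H) = H + H**2
x(Z) = -2 + 20*Z**2 (x(Z) = -2 + (4*(1 + 4))*Z**2 = -2 + (4*5)*Z**2 = -2 + 20*Z**2)
(R*x(0))*(-1) = ((-2 + 20*0**2)/10)*(-1) = ((-2 + 20*0)/10)*(-1) = ((-2 + 0)/10)*(-1) = ((1/10)*(-2))*(-1) = -1/5*(-1) = 1/5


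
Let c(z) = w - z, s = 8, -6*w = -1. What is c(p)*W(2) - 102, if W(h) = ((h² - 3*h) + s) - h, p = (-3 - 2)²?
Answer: -604/3 ≈ -201.33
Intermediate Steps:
p = 25 (p = (-5)² = 25)
w = ⅙ (w = -⅙*(-1) = ⅙ ≈ 0.16667)
c(z) = ⅙ - z
W(h) = 8 + h² - 4*h (W(h) = ((h² - 3*h) + 8) - h = (8 + h² - 3*h) - h = 8 + h² - 4*h)
c(p)*W(2) - 102 = (⅙ - 1*25)*(8 + 2² - 4*2) - 102 = (⅙ - 25)*(8 + 4 - 8) - 102 = -149/6*4 - 102 = -298/3 - 102 = -604/3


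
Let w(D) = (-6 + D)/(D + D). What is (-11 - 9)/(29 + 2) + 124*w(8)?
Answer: 921/62 ≈ 14.855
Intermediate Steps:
w(D) = (-6 + D)/(2*D) (w(D) = (-6 + D)/((2*D)) = (-6 + D)*(1/(2*D)) = (-6 + D)/(2*D))
(-11 - 9)/(29 + 2) + 124*w(8) = (-11 - 9)/(29 + 2) + 124*((½)*(-6 + 8)/8) = -20/31 + 124*((½)*(⅛)*2) = -20*1/31 + 124*(⅛) = -20/31 + 31/2 = 921/62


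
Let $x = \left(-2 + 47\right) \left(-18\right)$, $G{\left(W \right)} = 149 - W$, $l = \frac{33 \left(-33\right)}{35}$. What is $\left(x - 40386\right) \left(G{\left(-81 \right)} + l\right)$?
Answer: $- \frac{286765356}{35} \approx -8.1933 \cdot 10^{6}$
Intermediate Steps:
$l = - \frac{1089}{35}$ ($l = \left(-1089\right) \frac{1}{35} = - \frac{1089}{35} \approx -31.114$)
$x = -810$ ($x = 45 \left(-18\right) = -810$)
$\left(x - 40386\right) \left(G{\left(-81 \right)} + l\right) = \left(-810 - 40386\right) \left(\left(149 - -81\right) - \frac{1089}{35}\right) = - 41196 \left(\left(149 + 81\right) - \frac{1089}{35}\right) = - 41196 \left(230 - \frac{1089}{35}\right) = \left(-41196\right) \frac{6961}{35} = - \frac{286765356}{35}$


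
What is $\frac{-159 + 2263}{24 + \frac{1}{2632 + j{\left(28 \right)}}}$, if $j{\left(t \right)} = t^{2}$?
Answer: $\frac{7187264}{81985} \approx 87.666$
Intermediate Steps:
$\frac{-159 + 2263}{24 + \frac{1}{2632 + j{\left(28 \right)}}} = \frac{-159 + 2263}{24 + \frac{1}{2632 + 28^{2}}} = \frac{2104}{24 + \frac{1}{2632 + 784}} = \frac{2104}{24 + \frac{1}{3416}} = \frac{2104}{\frac{81985}{3416}} = 2104 \cdot \frac{3416}{81985} = \frac{7187264}{81985}$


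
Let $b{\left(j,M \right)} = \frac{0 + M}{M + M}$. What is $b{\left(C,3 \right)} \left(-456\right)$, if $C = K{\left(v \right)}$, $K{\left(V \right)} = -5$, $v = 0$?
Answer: $-228$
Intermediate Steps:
$C = -5$
$b{\left(j,M \right)} = \frac{1}{2}$ ($b{\left(j,M \right)} = \frac{M}{2 M} = M \frac{1}{2 M} = \frac{1}{2}$)
$b{\left(C,3 \right)} \left(-456\right) = \frac{1}{2} \left(-456\right) = -228$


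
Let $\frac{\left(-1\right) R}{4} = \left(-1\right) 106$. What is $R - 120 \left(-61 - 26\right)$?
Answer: $10864$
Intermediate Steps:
$R = 424$ ($R = - 4 \left(\left(-1\right) 106\right) = \left(-4\right) \left(-106\right) = 424$)
$R - 120 \left(-61 - 26\right) = 424 - 120 \left(-61 - 26\right) = 424 - -10440 = 424 + 10440 = 10864$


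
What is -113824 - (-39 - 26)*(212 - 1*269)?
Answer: -117529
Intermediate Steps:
-113824 - (-39 - 26)*(212 - 1*269) = -113824 - (-65)*(212 - 269) = -113824 - (-65)*(-57) = -113824 - 1*3705 = -113824 - 3705 = -117529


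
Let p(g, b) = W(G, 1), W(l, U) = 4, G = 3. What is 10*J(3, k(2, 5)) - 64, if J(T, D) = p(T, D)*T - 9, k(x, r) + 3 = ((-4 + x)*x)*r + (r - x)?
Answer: -34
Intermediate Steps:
p(g, b) = 4
k(x, r) = -3 + r - x + r*x*(-4 + x) (k(x, r) = -3 + (((-4 + x)*x)*r + (r - x)) = -3 + ((x*(-4 + x))*r + (r - x)) = -3 + (r*x*(-4 + x) + (r - x)) = -3 + (r - x + r*x*(-4 + x)) = -3 + r - x + r*x*(-4 + x))
J(T, D) = -9 + 4*T (J(T, D) = 4*T - 9 = -9 + 4*T)
10*J(3, k(2, 5)) - 64 = 10*(-9 + 4*3) - 64 = 10*(-9 + 12) - 64 = 10*3 - 64 = 30 - 64 = -34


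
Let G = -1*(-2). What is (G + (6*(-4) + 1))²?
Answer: 441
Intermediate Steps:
G = 2
(G + (6*(-4) + 1))² = (2 + (6*(-4) + 1))² = (2 + (-24 + 1))² = (2 - 23)² = (-21)² = 441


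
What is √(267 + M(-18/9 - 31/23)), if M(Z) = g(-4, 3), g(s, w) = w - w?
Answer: √267 ≈ 16.340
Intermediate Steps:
g(s, w) = 0
M(Z) = 0
√(267 + M(-18/9 - 31/23)) = √(267 + 0) = √267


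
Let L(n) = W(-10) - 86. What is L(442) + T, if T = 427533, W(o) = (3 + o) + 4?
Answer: 427444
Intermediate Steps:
W(o) = 7 + o
L(n) = -89 (L(n) = (7 - 10) - 86 = -3 - 86 = -89)
L(442) + T = -89 + 427533 = 427444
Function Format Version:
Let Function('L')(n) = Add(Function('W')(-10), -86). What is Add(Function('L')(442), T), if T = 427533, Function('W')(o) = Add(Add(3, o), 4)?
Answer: 427444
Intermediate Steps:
Function('W')(o) = Add(7, o)
Function('L')(n) = -89 (Function('L')(n) = Add(Add(7, -10), -86) = Add(-3, -86) = -89)
Add(Function('L')(442), T) = Add(-89, 427533) = 427444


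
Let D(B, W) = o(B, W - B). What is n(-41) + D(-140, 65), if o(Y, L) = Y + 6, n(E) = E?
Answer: -175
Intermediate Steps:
o(Y, L) = 6 + Y
D(B, W) = 6 + B
n(-41) + D(-140, 65) = -41 + (6 - 140) = -41 - 134 = -175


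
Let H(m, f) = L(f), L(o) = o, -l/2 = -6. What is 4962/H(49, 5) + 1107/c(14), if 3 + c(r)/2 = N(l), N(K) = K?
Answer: 10539/10 ≈ 1053.9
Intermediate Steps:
l = 12 (l = -2*(-6) = 12)
H(m, f) = f
c(r) = 18 (c(r) = -6 + 2*12 = -6 + 24 = 18)
4962/H(49, 5) + 1107/c(14) = 4962/5 + 1107/18 = 4962*(1/5) + 1107*(1/18) = 4962/5 + 123/2 = 10539/10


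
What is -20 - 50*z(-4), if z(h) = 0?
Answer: -20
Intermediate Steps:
-20 - 50*z(-4) = -20 - 50*0 = -20 + 0 = -20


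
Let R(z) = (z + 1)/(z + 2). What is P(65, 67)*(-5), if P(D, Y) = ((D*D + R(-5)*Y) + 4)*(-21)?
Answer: 453425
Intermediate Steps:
R(z) = (1 + z)/(2 + z)
P(D, Y) = -84 - 28*Y - 21*D² (P(D, Y) = ((D*D + ((1 - 5)/(2 - 5))*Y) + 4)*(-21) = ((D² + (-4/(-3))*Y) + 4)*(-21) = ((D² + (-⅓*(-4))*Y) + 4)*(-21) = ((D² + 4*Y/3) + 4)*(-21) = (4 + D² + 4*Y/3)*(-21) = -84 - 28*Y - 21*D²)
P(65, 67)*(-5) = (-84 - 28*67 - 21*65²)*(-5) = (-84 - 1876 - 21*4225)*(-5) = (-84 - 1876 - 88725)*(-5) = -90685*(-5) = 453425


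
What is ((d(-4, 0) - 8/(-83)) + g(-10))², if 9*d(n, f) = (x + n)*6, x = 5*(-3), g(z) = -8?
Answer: 26234884/62001 ≈ 423.14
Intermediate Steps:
x = -15
d(n, f) = -10 + 2*n/3 (d(n, f) = ((-15 + n)*6)/9 = (-90 + 6*n)/9 = -10 + 2*n/3)
((d(-4, 0) - 8/(-83)) + g(-10))² = (((-10 + (⅔)*(-4)) - 8/(-83)) - 8)² = (((-10 - 8/3) - 8*(-1/83)) - 8)² = ((-38/3 + 8/83) - 8)² = (-3130/249 - 8)² = (-5122/249)² = 26234884/62001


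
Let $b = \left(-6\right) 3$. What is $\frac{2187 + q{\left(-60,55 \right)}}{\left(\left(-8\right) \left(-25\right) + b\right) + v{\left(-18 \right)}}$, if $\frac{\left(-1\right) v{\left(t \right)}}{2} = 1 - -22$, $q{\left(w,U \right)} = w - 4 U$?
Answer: $\frac{1907}{136} \approx 14.022$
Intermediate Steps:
$b = -18$
$v{\left(t \right)} = -46$ ($v{\left(t \right)} = - 2 \left(1 - -22\right) = - 2 \left(1 + 22\right) = \left(-2\right) 23 = -46$)
$\frac{2187 + q{\left(-60,55 \right)}}{\left(\left(-8\right) \left(-25\right) + b\right) + v{\left(-18 \right)}} = \frac{2187 - 280}{\left(\left(-8\right) \left(-25\right) - 18\right) - 46} = \frac{2187 - 280}{\left(200 - 18\right) - 46} = \frac{2187 - 280}{182 - 46} = \frac{1907}{136}$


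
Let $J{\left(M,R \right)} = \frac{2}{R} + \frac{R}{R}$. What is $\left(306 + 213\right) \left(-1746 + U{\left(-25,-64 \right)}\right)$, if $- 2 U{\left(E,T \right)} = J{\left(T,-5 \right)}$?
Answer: $- \frac{9063297}{10} \approx -9.0633 \cdot 10^{5}$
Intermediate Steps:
$J{\left(M,R \right)} = 1 + \frac{2}{R}$ ($J{\left(M,R \right)} = \frac{2}{R} + 1 = 1 + \frac{2}{R}$)
$U{\left(E,T \right)} = - \frac{3}{10}$ ($U{\left(E,T \right)} = - \frac{\frac{1}{-5} \left(2 - 5\right)}{2} = - \frac{\left(- \frac{1}{5}\right) \left(-3\right)}{2} = \left(- \frac{1}{2}\right) \frac{3}{5} = - \frac{3}{10}$)
$\left(306 + 213\right) \left(-1746 + U{\left(-25,-64 \right)}\right) = \left(306 + 213\right) \left(-1746 - \frac{3}{10}\right) = 519 \left(- \frac{17463}{10}\right) = - \frac{9063297}{10}$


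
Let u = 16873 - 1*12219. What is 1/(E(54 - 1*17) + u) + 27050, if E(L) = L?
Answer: 126891551/4691 ≈ 27050.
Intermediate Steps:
u = 4654 (u = 16873 - 12219 = 4654)
1/(E(54 - 1*17) + u) + 27050 = 1/((54 - 1*17) + 4654) + 27050 = 1/((54 - 17) + 4654) + 27050 = 1/(37 + 4654) + 27050 = 1/4691 + 27050 = 126891551/4691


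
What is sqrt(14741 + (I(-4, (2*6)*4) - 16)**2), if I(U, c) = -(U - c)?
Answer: sqrt(16037) ≈ 126.64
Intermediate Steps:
I(U, c) = c - U
sqrt(14741 + (I(-4, (2*6)*4) - 16)**2) = sqrt(14741 + (((2*6)*4 - 1*(-4)) - 16)**2) = sqrt(14741 + ((12*4 + 4) - 16)**2) = sqrt(14741 + ((48 + 4) - 16)**2) = sqrt(14741 + (52 - 16)**2) = sqrt(14741 + 36**2) = sqrt(14741 + 1296) = sqrt(16037)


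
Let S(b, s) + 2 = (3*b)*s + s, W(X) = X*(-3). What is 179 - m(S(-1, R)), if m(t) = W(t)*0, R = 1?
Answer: 179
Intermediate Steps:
W(X) = -3*X
S(b, s) = -2 + s + 3*b*s (S(b, s) = -2 + ((3*b)*s + s) = -2 + (3*b*s + s) = -2 + (s + 3*b*s) = -2 + s + 3*b*s)
m(t) = 0 (m(t) = -3*t*0 = 0)
179 - m(S(-1, R)) = 179 - 1*0 = 179 + 0 = 179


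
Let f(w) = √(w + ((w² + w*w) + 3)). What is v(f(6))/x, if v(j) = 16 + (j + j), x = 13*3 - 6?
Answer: 34/33 ≈ 1.0303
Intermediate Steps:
f(w) = √(3 + w + 2*w²) (f(w) = √(w + ((w² + w²) + 3)) = √(w + (2*w² + 3)) = √(w + (3 + 2*w²)) = √(3 + w + 2*w²))
x = 33 (x = 39 - 6 = 33)
v(j) = 16 + 2*j
v(f(6))/x = (16 + 2*√(3 + 6 + 2*6²))/33 = (16 + 2*√(3 + 6 + 2*36))*(1/33) = (16 + 2*√(3 + 6 + 72))*(1/33) = (16 + 2*√81)*(1/33) = (16 + 2*9)*(1/33) = (16 + 18)*(1/33) = 34*(1/33) = 34/33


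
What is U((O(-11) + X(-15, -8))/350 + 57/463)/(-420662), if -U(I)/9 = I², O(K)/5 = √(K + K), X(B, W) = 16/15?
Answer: 438382891/1793290471437500 + 41817*I*√22/542247658750 ≈ 2.4446e-7 + 3.6172e-7*I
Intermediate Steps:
X(B, W) = 16/15 (X(B, W) = 16*(1/15) = 16/15)
O(K) = 5*√2*√K (O(K) = 5*√(K + K) = 5*√(2*K) = 5*(√2*√K) = 5*√2*√K)
U(I) = -9*I²
U((O(-11) + X(-15, -8))/350 + 57/463)/(-420662) = -9*((5*√2*√(-11) + 16/15)/350 + 57/463)²/(-420662) = -9*((5*√2*(I*√11) + 16/15)*(1/350) + 57*(1/463))²*(-1/420662) = -9*((5*I*√22 + 16/15)*(1/350) + 57/463)²*(-1/420662) = -9*((16/15 + 5*I*√22)*(1/350) + 57/463)²*(-1/420662) = -9*((8/2625 + I*√22/70) + 57/463)²*(-1/420662) = -9*(153329/1215375 + I*√22/70)²*(-1/420662) = 9*(153329/1215375 + I*√22/70)²/420662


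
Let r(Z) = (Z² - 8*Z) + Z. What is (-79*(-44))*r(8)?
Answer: 27808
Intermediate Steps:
r(Z) = Z² - 7*Z
(-79*(-44))*r(8) = (-79*(-44))*(8*(-7 + 8)) = 3476*(8*1) = 3476*8 = 27808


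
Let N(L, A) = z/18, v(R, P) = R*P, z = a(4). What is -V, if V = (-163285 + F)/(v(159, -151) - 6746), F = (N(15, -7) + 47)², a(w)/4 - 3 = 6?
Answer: -160884/30755 ≈ -5.2311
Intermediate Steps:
a(w) = 36 (a(w) = 12 + 4*6 = 12 + 24 = 36)
z = 36
v(R, P) = P*R
N(L, A) = 2 (N(L, A) = 36/18 = 36*(1/18) = 2)
F = 2401 (F = (2 + 47)² = 49² = 2401)
V = 160884/30755 (V = (-163285 + 2401)/(-151*159 - 6746) = -160884/(-24009 - 6746) = -160884/(-30755) = -160884*(-1/30755) = 160884/30755 ≈ 5.2311)
-V = -1*160884/30755 = -160884/30755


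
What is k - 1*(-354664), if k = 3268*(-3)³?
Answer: 266428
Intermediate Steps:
k = -88236 (k = 3268*(-27) = -88236)
k - 1*(-354664) = -88236 - 1*(-354664) = -88236 + 354664 = 266428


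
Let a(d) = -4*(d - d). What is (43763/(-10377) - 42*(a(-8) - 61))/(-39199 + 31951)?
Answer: -26542111/75212496 ≈ -0.35289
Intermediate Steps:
a(d) = 0 (a(d) = -4*0 = 0)
(43763/(-10377) - 42*(a(-8) - 61))/(-39199 + 31951) = (43763/(-10377) - 42*(0 - 61))/(-39199 + 31951) = (43763*(-1/10377) - 42*(-61))/(-7248) = (-43763/10377 + 2562)*(-1/7248) = (26542111/10377)*(-1/7248) = -26542111/75212496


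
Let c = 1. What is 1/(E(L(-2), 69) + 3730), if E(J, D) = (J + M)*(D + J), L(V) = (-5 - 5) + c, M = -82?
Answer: -1/1730 ≈ -0.00057803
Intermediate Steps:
L(V) = -9 (L(V) = (-5 - 5) + 1 = -10 + 1 = -9)
E(J, D) = (-82 + J)*(D + J) (E(J, D) = (J - 82)*(D + J) = (-82 + J)*(D + J))
1/(E(L(-2), 69) + 3730) = 1/(((-9)² - 82*69 - 82*(-9) + 69*(-9)) + 3730) = 1/((81 - 5658 + 738 - 621) + 3730) = 1/(-5460 + 3730) = 1/(-1730) = -1/1730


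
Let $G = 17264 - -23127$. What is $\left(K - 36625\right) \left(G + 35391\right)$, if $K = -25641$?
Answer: $-4718642012$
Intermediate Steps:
$G = 40391$ ($G = 17264 + 23127 = 40391$)
$\left(K - 36625\right) \left(G + 35391\right) = \left(-25641 - 36625\right) \left(40391 + 35391\right) = \left(-62266\right) 75782 = -4718642012$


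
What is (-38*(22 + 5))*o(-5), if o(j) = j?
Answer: 5130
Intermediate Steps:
(-38*(22 + 5))*o(-5) = -38*(22 + 5)*(-5) = -38*27*(-5) = -1026*(-5) = 5130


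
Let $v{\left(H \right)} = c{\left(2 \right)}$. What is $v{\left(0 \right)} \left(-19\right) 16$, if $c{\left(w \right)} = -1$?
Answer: $304$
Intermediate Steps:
$v{\left(H \right)} = -1$
$v{\left(0 \right)} \left(-19\right) 16 = \left(-1\right) \left(-19\right) 16 = 19 \cdot 16 = 304$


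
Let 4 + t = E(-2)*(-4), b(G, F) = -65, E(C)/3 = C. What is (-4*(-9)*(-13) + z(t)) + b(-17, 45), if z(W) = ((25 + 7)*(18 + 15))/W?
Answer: -2401/5 ≈ -480.20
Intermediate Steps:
E(C) = 3*C
t = 20 (t = -4 + (3*(-2))*(-4) = -4 - 6*(-4) = -4 + 24 = 20)
z(W) = 1056/W (z(W) = (32*33)/W = 1056/W)
(-4*(-9)*(-13) + z(t)) + b(-17, 45) = (-4*(-9)*(-13) + 1056/20) - 65 = (36*(-13) + 1056*(1/20)) - 65 = (-468 + 264/5) - 65 = -2076/5 - 65 = -2401/5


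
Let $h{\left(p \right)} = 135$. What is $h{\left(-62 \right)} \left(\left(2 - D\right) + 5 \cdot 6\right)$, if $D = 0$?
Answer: $4320$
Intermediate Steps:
$h{\left(-62 \right)} \left(\left(2 - D\right) + 5 \cdot 6\right) = 135 \left(\left(2 - 0\right) + 5 \cdot 6\right) = 135 \left(\left(2 + 0\right) + 30\right) = 135 \left(2 + 30\right) = 135 \cdot 32 = 4320$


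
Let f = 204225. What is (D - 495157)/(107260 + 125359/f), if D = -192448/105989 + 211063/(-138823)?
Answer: -47997131167244232750/10397039858676609983 ≈ -4.6164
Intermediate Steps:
D = -1583437581/474635837 (D = -192448*1/105989 + 211063*(-1/138823) = -6208/3419 - 211063/138823 = -1583437581/474635837 ≈ -3.3361)
(D - 495157)/(107260 + 125359/f) = (-1583437581/474635837 - 495157)/(107260 + 125359/204225) = -235020840578990/(474635837*(107260 + 125359*(1/204225))) = -235020840578990/(474635837*(107260 + 125359/204225)) = -235020840578990/(474635837*21905298859/204225) = -235020840578990/474635837*204225/21905298859 = -47997131167244232750/10397039858676609983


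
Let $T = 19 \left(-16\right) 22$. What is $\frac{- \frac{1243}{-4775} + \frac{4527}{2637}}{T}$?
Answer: $- \frac{345753}{1169626700} \approx -0.00029561$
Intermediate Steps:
$T = -6688$ ($T = \left(-304\right) 22 = -6688$)
$\frac{- \frac{1243}{-4775} + \frac{4527}{2637}}{T} = \frac{- \frac{1243}{-4775} + \frac{4527}{2637}}{-6688} = \left(\left(-1243\right) \left(- \frac{1}{4775}\right) + 4527 \cdot \frac{1}{2637}\right) \left(- \frac{1}{6688}\right) = \left(\frac{1243}{4775} + \frac{503}{293}\right) \left(- \frac{1}{6688}\right) = \frac{2766024}{1399075} \left(- \frac{1}{6688}\right) = - \frac{345753}{1169626700}$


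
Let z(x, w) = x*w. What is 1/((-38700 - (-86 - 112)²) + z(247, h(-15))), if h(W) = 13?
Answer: -1/74693 ≈ -1.3388e-5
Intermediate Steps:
z(x, w) = w*x
1/((-38700 - (-86 - 112)²) + z(247, h(-15))) = 1/((-38700 - (-86 - 112)²) + 13*247) = 1/((-38700 - 1*(-198)²) + 3211) = 1/((-38700 - 1*39204) + 3211) = 1/((-38700 - 39204) + 3211) = 1/(-77904 + 3211) = 1/(-74693) = -1/74693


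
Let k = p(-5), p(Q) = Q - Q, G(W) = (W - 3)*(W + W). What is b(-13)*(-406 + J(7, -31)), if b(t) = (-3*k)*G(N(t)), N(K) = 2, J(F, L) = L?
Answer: 0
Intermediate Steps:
G(W) = 2*W*(-3 + W) (G(W) = (-3 + W)*(2*W) = 2*W*(-3 + W))
p(Q) = 0
k = 0
b(t) = 0 (b(t) = (-3*0)*(2*2*(-3 + 2)) = 0*(2*2*(-1)) = 0*(-4) = 0)
b(-13)*(-406 + J(7, -31)) = 0*(-406 - 31) = 0*(-437) = 0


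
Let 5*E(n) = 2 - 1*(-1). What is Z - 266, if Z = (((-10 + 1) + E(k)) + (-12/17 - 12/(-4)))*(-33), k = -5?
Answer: -5483/85 ≈ -64.506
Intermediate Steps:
E(n) = 3/5 (E(n) = (2 - 1*(-1))/5 = (2 + 1)/5 = (1/5)*3 = 3/5)
Z = 17127/85 (Z = (((-10 + 1) + 3/5) + (-12/17 - 12/(-4)))*(-33) = ((-9 + 3/5) + (-12*1/17 - 12*(-1/4)))*(-33) = (-42/5 + (-12/17 + 3))*(-33) = (-42/5 + 39/17)*(-33) = -519/85*(-33) = 17127/85 ≈ 201.49)
Z - 266 = 17127/85 - 266 = -5483/85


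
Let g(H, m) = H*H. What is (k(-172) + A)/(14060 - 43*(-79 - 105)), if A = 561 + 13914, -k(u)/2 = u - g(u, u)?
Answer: 73987/21972 ≈ 3.3673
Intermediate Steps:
g(H, m) = H**2
k(u) = -2*u + 2*u**2 (k(u) = -2*(u - u**2) = -2*u + 2*u**2)
A = 14475
(k(-172) + A)/(14060 - 43*(-79 - 105)) = (2*(-172)*(-1 - 172) + 14475)/(14060 - 43*(-79 - 105)) = (2*(-172)*(-173) + 14475)/(14060 - 43*(-184)) = (59512 + 14475)/(14060 + 7912) = 73987/21972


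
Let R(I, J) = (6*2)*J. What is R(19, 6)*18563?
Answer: 1336536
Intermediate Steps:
R(I, J) = 12*J
R(19, 6)*18563 = (12*6)*18563 = 72*18563 = 1336536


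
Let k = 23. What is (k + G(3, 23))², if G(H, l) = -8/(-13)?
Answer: 94249/169 ≈ 557.69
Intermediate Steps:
G(H, l) = 8/13 (G(H, l) = -8*(-1/13) = 8/13)
(k + G(3, 23))² = (23 + 8/13)² = (307/13)² = 94249/169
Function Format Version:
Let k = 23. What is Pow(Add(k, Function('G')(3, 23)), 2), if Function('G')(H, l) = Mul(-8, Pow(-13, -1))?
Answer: Rational(94249, 169) ≈ 557.69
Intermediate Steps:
Function('G')(H, l) = Rational(8, 13) (Function('G')(H, l) = Mul(-8, Rational(-1, 13)) = Rational(8, 13))
Pow(Add(k, Function('G')(3, 23)), 2) = Pow(Add(23, Rational(8, 13)), 2) = Pow(Rational(307, 13), 2) = Rational(94249, 169)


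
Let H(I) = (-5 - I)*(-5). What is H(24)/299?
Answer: 145/299 ≈ 0.48495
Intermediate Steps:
H(I) = 25 + 5*I
H(24)/299 = (25 + 5*24)/299 = (25 + 120)*(1/299) = 145*(1/299) = 145/299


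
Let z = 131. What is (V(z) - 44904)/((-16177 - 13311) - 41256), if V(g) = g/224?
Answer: 10058365/15846656 ≈ 0.63473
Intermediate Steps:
V(g) = g/224 (V(g) = g*(1/224) = g/224)
(V(z) - 44904)/((-16177 - 13311) - 41256) = ((1/224)*131 - 44904)/((-16177 - 13311) - 41256) = (131/224 - 44904)/(-29488 - 41256) = -10058365/224/(-70744) = -10058365/224*(-1/70744) = 10058365/15846656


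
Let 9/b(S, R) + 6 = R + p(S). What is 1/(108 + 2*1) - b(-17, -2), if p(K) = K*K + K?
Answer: -1/40 ≈ -0.025000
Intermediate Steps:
p(K) = K + K**2 (p(K) = K**2 + K = K + K**2)
b(S, R) = 9/(-6 + R + S*(1 + S)) (b(S, R) = 9/(-6 + (R + S*(1 + S))) = 9/(-6 + R + S*(1 + S)))
1/(108 + 2*1) - b(-17, -2) = 1/(108 + 2*1) - 9/(-6 - 2 - 17*(1 - 17)) = 1/(108 + 2) - 9/(-6 - 2 - 17*(-16)) = 1/110 - 9/(-6 - 2 + 272) = 1/110 - 9/264 = 1/110 - 1*3/88 = 1/110 - 3/88 = -1/40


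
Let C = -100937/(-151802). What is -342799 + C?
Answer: -52037472861/151802 ≈ -3.4280e+5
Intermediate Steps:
C = 100937/151802 (C = -100937*(-1)/151802 = -1*(-100937/151802) = 100937/151802 ≈ 0.66493)
-342799 + C = -342799 + 100937/151802 = -52037472861/151802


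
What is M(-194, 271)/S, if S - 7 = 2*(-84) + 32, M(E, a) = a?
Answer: -271/129 ≈ -2.1008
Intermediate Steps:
S = -129 (S = 7 + (2*(-84) + 32) = 7 + (-168 + 32) = 7 - 136 = -129)
M(-194, 271)/S = 271/(-129) = 271*(-1/129) = -271/129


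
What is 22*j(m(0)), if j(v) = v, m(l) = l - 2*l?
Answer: 0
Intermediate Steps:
m(l) = -l
22*j(m(0)) = 22*(-1*0) = 22*0 = 0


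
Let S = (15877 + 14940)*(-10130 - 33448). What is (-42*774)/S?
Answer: 602/24869319 ≈ 2.4207e-5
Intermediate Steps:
S = -1342943226 (S = 30817*(-43578) = -1342943226)
(-42*774)/S = -42*774/(-1342943226) = -32508*(-1/1342943226) = 602/24869319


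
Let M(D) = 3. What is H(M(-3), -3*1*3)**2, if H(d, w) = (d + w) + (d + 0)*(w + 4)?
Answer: 441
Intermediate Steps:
H(d, w) = d + w + d*(4 + w) (H(d, w) = (d + w) + d*(4 + w) = d + w + d*(4 + w))
H(M(-3), -3*1*3)**2 = (-3*1*3 + 5*3 + 3*(-3*1*3))**2 = (-3*3 + 15 + 3*(-3*3))**2 = (-9 + 15 + 3*(-9))**2 = (-9 + 15 - 27)**2 = (-21)**2 = 441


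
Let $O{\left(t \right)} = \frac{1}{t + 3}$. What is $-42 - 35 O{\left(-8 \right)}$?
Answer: $-35$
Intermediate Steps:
$O{\left(t \right)} = \frac{1}{3 + t}$
$-42 - 35 O{\left(-8 \right)} = -42 - \frac{35}{3 - 8} = -42 - \frac{35}{-5} = -42 - -7 = -42 + 7 = -35$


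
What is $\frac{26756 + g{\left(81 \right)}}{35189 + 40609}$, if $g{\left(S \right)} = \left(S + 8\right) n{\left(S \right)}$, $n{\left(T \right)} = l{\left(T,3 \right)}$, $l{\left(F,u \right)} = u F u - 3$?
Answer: $\frac{45685}{37899} \approx 1.2054$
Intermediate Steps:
$l{\left(F,u \right)} = -3 + F u^{2}$ ($l{\left(F,u \right)} = F u u - 3 = F u^{2} - 3 = -3 + F u^{2}$)
$n{\left(T \right)} = -3 + 9 T$ ($n{\left(T \right)} = -3 + T 3^{2} = -3 + T 9 = -3 + 9 T$)
$g{\left(S \right)} = \left(-3 + 9 S\right) \left(8 + S\right)$ ($g{\left(S \right)} = \left(S + 8\right) \left(-3 + 9 S\right) = \left(8 + S\right) \left(-3 + 9 S\right) = \left(-3 + 9 S\right) \left(8 + S\right)$)
$\frac{26756 + g{\left(81 \right)}}{35189 + 40609} = \frac{26756 + 3 \left(-1 + 3 \cdot 81\right) \left(8 + 81\right)}{35189 + 40609} = \frac{26756 + 3 \left(-1 + 243\right) 89}{75798} = \left(26756 + 3 \cdot 242 \cdot 89\right) \frac{1}{75798} = \left(26756 + 64614\right) \frac{1}{75798} = 91370 \cdot \frac{1}{75798} = \frac{45685}{37899}$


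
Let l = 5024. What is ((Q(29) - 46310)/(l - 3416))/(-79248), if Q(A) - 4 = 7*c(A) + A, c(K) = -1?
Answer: 3857/10619232 ≈ 0.00036321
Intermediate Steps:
Q(A) = -3 + A (Q(A) = 4 + (7*(-1) + A) = 4 + (-7 + A) = -3 + A)
((Q(29) - 46310)/(l - 3416))/(-79248) = (((-3 + 29) - 46310)/(5024 - 3416))/(-79248) = ((26 - 46310)/1608)*(-1/79248) = -46284*1/1608*(-1/79248) = -3857/134*(-1/79248) = 3857/10619232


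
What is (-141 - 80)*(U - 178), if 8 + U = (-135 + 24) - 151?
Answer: 99008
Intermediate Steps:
U = -270 (U = -8 + ((-135 + 24) - 151) = -8 + (-111 - 151) = -8 - 262 = -270)
(-141 - 80)*(U - 178) = (-141 - 80)*(-270 - 178) = -221*(-448) = 99008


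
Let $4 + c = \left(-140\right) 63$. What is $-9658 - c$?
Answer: $-834$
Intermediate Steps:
$c = -8824$ ($c = -4 - 8820 = -8824$)
$-9658 - c = -9658 - -8824 = -9658 + 8824 = -834$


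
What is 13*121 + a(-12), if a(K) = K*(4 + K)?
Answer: 1669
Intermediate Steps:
13*121 + a(-12) = 13*121 - 12*(4 - 12) = 1573 - 12*(-8) = 1573 + 96 = 1669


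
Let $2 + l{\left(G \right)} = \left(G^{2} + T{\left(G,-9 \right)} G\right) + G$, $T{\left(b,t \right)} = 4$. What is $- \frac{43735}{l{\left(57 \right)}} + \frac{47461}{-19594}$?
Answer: $- \frac{512287921}{34603004} \approx -14.805$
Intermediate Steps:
$l{\left(G \right)} = -2 + G^{2} + 5 G$ ($l{\left(G \right)} = -2 + \left(\left(G^{2} + 4 G\right) + G\right) = -2 + \left(G^{2} + 5 G\right) = -2 + G^{2} + 5 G$)
$- \frac{43735}{l{\left(57 \right)}} + \frac{47461}{-19594} = - \frac{43735}{-2 + 57^{2} + 5 \cdot 57} + \frac{47461}{-19594} = - \frac{43735}{-2 + 3249 + 285} + 47461 \left(- \frac{1}{19594}\right) = - \frac{43735}{3532} - \frac{47461}{19594} = - \frac{512287921}{34603004}$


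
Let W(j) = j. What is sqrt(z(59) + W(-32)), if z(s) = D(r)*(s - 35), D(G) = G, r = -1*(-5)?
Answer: 2*sqrt(22) ≈ 9.3808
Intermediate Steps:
r = 5
z(s) = -175 + 5*s (z(s) = 5*(s - 35) = 5*(-35 + s) = -175 + 5*s)
sqrt(z(59) + W(-32)) = sqrt((-175 + 5*59) - 32) = sqrt((-175 + 295) - 32) = sqrt(120 - 32) = sqrt(88) = 2*sqrt(22)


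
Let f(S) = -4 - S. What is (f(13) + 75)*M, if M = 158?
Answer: 9164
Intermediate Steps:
(f(13) + 75)*M = ((-4 - 1*13) + 75)*158 = ((-4 - 13) + 75)*158 = (-17 + 75)*158 = 58*158 = 9164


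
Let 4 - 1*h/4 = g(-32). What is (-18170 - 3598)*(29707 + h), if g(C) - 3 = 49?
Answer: -642482520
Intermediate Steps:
g(C) = 52 (g(C) = 3 + 49 = 52)
h = -192 (h = 16 - 4*52 = 16 - 208 = -192)
(-18170 - 3598)*(29707 + h) = (-18170 - 3598)*(29707 - 192) = -21768*29515 = -642482520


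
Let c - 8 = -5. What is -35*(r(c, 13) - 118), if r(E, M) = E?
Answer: 4025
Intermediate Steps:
c = 3 (c = 8 - 5 = 3)
-35*(r(c, 13) - 118) = -35*(3 - 118) = -35*(-115) = 4025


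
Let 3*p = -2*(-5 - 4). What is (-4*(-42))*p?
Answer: 1008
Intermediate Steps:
p = 6 (p = (-2*(-5 - 4))/3 = (-2*(-9))/3 = (1/3)*18 = 6)
(-4*(-42))*p = -4*(-42)*6 = 168*6 = 1008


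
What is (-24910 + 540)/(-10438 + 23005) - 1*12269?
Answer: -154208893/12567 ≈ -12271.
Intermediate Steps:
(-24910 + 540)/(-10438 + 23005) - 1*12269 = -24370/12567 - 12269 = -154208893/12567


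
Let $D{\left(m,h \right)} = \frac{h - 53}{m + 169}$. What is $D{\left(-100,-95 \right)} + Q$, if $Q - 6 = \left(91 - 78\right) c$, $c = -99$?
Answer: $- \frac{88537}{69} \approx -1283.1$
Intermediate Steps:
$D{\left(m,h \right)} = \frac{-53 + h}{169 + m}$
$Q = -1281$ ($Q = 6 + \left(91 - 78\right) \left(-99\right) = 6 + 13 \left(-99\right) = 6 - 1287 = -1281$)
$D{\left(-100,-95 \right)} + Q = \frac{-53 - 95}{169 - 100} - 1281 = \frac{1}{69} \left(-148\right) - 1281 = - \frac{148}{69} - 1281 = - \frac{88537}{69}$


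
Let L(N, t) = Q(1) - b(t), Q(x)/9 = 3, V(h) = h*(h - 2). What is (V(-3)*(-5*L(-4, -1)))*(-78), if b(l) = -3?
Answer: 175500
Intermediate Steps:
V(h) = h*(-2 + h)
Q(x) = 27 (Q(x) = 9*3 = 27)
L(N, t) = 30 (L(N, t) = 27 - 1*(-3) = 27 + 3 = 30)
(V(-3)*(-5*L(-4, -1)))*(-78) = ((-3*(-2 - 3))*(-5*30))*(-78) = (-3*(-5)*(-150))*(-78) = (15*(-150))*(-78) = -2250*(-78) = 175500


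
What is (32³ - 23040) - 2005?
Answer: 7723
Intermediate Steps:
(32³ - 23040) - 2005 = (32768 - 23040) - 2005 = 9728 - 2005 = 7723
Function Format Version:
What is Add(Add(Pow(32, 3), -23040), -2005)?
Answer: 7723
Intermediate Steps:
Add(Add(Pow(32, 3), -23040), -2005) = Add(Add(32768, -23040), -2005) = Add(9728, -2005) = 7723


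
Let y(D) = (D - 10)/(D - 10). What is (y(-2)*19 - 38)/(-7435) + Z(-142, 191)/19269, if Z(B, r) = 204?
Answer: 627617/47755005 ≈ 0.013142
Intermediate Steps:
y(D) = 1 (y(D) = (-10 + D)/(-10 + D) = 1)
(y(-2)*19 - 38)/(-7435) + Z(-142, 191)/19269 = (1*19 - 38)/(-7435) + 204/19269 = (19 - 38)*(-1/7435) + 204*(1/19269) = -19*(-1/7435) + 68/6423 = 19/7435 + 68/6423 = 627617/47755005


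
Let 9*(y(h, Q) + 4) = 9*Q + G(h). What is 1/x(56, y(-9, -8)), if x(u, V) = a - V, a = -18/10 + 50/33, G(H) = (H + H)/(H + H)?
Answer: 495/5744 ≈ 0.086177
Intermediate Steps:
G(H) = 1 (G(H) = (2*H)/((2*H)) = (2*H)*(1/(2*H)) = 1)
a = -47/165 (a = -18*1/10 + 50*(1/33) = -9/5 + 50/33 = -47/165 ≈ -0.28485)
y(h, Q) = -35/9 + Q (y(h, Q) = -4 + (9*Q + 1)/9 = -4 + (1 + 9*Q)/9 = -4 + (1/9 + Q) = -35/9 + Q)
x(u, V) = -47/165 - V
1/x(56, y(-9, -8)) = 1/(-47/165 - (-35/9 - 8)) = 1/(-47/165 - 1*(-107/9)) = 1/(-47/165 + 107/9) = 1/(5744/495) = 495/5744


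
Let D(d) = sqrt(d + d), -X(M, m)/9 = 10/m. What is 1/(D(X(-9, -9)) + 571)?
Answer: 571/326021 - 2*sqrt(5)/326021 ≈ 0.0017377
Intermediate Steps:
X(M, m) = -90/m
D(d) = sqrt(2)*sqrt(d) (D(d) = sqrt(2*d) = sqrt(2)*sqrt(d))
1/(D(X(-9, -9)) + 571) = 1/(sqrt(2)*sqrt(-90/(-9)) + 571) = 1/(sqrt(2)*sqrt(-90*(-1/9)) + 571) = 1/(sqrt(2)*sqrt(10) + 571) = 1/(2*sqrt(5) + 571) = 1/(571 + 2*sqrt(5))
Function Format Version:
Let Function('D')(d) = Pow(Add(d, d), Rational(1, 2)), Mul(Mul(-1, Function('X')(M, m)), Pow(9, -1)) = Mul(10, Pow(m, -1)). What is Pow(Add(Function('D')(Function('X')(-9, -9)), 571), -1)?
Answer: Add(Rational(571, 326021), Mul(Rational(-2, 326021), Pow(5, Rational(1, 2)))) ≈ 0.0017377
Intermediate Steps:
Function('X')(M, m) = Mul(-90, Pow(m, -1)) (Function('X')(M, m) = Mul(-9, Mul(10, Pow(m, -1))) = Mul(-90, Pow(m, -1)))
Function('D')(d) = Mul(Pow(2, Rational(1, 2)), Pow(d, Rational(1, 2))) (Function('D')(d) = Pow(Mul(2, d), Rational(1, 2)) = Mul(Pow(2, Rational(1, 2)), Pow(d, Rational(1, 2))))
Pow(Add(Function('D')(Function('X')(-9, -9)), 571), -1) = Pow(Add(Mul(Pow(2, Rational(1, 2)), Pow(Mul(-90, Pow(-9, -1)), Rational(1, 2))), 571), -1) = Pow(Add(Mul(Pow(2, Rational(1, 2)), Pow(Mul(-90, Rational(-1, 9)), Rational(1, 2))), 571), -1) = Pow(Add(Mul(Pow(2, Rational(1, 2)), Pow(10, Rational(1, 2))), 571), -1) = Pow(Add(Mul(2, Pow(5, Rational(1, 2))), 571), -1) = Pow(Add(571, Mul(2, Pow(5, Rational(1, 2)))), -1)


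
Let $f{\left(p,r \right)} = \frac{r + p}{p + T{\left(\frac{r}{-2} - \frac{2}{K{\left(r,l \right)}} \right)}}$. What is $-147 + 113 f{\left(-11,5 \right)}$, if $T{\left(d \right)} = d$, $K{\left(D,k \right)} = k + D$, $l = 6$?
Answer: $- \frac{29331}{301} \approx -97.445$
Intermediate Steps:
$K{\left(D,k \right)} = D + k$
$f{\left(p,r \right)} = \frac{p + r}{p - \frac{2}{6 + r} - \frac{r}{2}}$ ($f{\left(p,r \right)} = \frac{r + p}{p + \left(\frac{r}{-2} - \frac{2}{r + 6}\right)} = \frac{p + r}{p + \left(r \left(- \frac{1}{2}\right) - \frac{2}{6 + r}\right)} = \frac{p + r}{p - \left(\frac{r}{2} + \frac{2}{6 + r}\right)} = \frac{p + r}{p - \frac{2}{6 + r} - \frac{r}{2}}$)
$-147 + 113 f{\left(-11,5 \right)} = -147 + 113 \left(- \frac{2 \left(6 + 5\right) \left(-11 + 5\right)}{4 - \left(6 + 5\right) \left(\left(-1\right) 5 + 2 \left(-11\right)\right)}\right) = -147 + 113 \left(\left(-2\right) \frac{1}{4 - 11 \left(-5 - 22\right)} 11 \left(-6\right)\right) = -147 + 113 \left(\left(-2\right) \frac{1}{4 - 11 \left(-27\right)} 11 \left(-6\right)\right) = -147 + 113 \left(\left(-2\right) \frac{1}{4 + 297} \cdot 11 \left(-6\right)\right) = -147 + 113 \left(\left(-2\right) \frac{1}{301} \cdot 11 \left(-6\right)\right) = -147 + 113 \cdot \frac{132}{301} = -147 + \frac{14916}{301} = - \frac{29331}{301}$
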